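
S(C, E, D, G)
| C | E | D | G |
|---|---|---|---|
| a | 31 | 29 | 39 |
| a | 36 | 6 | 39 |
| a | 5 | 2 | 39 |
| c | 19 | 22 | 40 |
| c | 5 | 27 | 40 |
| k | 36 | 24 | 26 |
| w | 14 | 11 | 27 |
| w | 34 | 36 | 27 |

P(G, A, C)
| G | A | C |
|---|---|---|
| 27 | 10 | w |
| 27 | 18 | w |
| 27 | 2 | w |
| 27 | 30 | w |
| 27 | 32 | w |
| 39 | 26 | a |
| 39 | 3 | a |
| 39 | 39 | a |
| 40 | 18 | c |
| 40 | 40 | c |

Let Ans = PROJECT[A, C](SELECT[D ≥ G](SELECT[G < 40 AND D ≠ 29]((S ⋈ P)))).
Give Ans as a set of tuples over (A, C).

{(10, w), (18, w), (2, w), (30, w), (32, w)}

Joining S and P on C, G yields {(a, 31, 29, 39, 26), (a, 31, 29, 39, 3), (a, 31, 29, 39, 39), (a, 36, 6, 39, 26), (a, 36, 6, 39, 3), (a, 36, 6, 39, 39), (a, 5, 2, 39, 26), (a, 5, 2, 39, 3), (a, 5, 2, 39, 39), (c, 19, 22, 40, 18), (c, 19, 22, 40, 40), (c, 5, 27, 40, 18), (c, 5, 27, 40, 40), (w, 14, 11, 27, 10), (w, 14, 11, 27, 18), (w, 14, 11, 27, 2), (w, 14, 11, 27, 30), (w, 14, 11, 27, 32), (w, 34, 36, 27, 10), (w, 34, 36, 27, 18), (w, 34, 36, 27, 2), (w, 34, 36, 27, 30), (w, 34, 36, 27, 32)}.
Selection G < 40 AND D ≠ 29: {(a, 36, 6, 39, 26), (a, 36, 6, 39, 3), (a, 36, 6, 39, 39), (a, 5, 2, 39, 26), (a, 5, 2, 39, 3), (a, 5, 2, 39, 39), (w, 14, 11, 27, 10), (w, 14, 11, 27, 18), (w, 14, 11, 27, 2), (w, 14, 11, 27, 30), (w, 14, 11, 27, 32), (w, 34, 36, 27, 10), (w, 34, 36, 27, 18), (w, 34, 36, 27, 2), (w, 34, 36, 27, 30), (w, 34, 36, 27, 32)}
Selection D ≥ G: {(w, 34, 36, 27, 10), (w, 34, 36, 27, 18), (w, 34, 36, 27, 2), (w, 34, 36, 27, 30), (w, 34, 36, 27, 32)}
π[A, C]: project onto (A, C) → {(10, w), (18, w), (2, w), (30, w), (32, w)}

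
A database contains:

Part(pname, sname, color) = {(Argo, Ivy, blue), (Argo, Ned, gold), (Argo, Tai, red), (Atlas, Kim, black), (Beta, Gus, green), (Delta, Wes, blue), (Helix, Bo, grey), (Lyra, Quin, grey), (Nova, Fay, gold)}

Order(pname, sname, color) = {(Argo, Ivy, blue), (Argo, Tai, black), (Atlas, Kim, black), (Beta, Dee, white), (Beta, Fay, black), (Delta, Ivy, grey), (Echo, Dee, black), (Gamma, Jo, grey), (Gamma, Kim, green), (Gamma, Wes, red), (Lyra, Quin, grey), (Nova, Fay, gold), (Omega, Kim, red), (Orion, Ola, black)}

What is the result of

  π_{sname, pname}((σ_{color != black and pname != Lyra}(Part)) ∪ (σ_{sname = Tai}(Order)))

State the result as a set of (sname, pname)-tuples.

{(Bo, Helix), (Fay, Nova), (Gus, Beta), (Ivy, Argo), (Ned, Argo), (Tai, Argo), (Wes, Delta)}

Filtering on color != black and pname != Lyra leaves {(Argo, Ivy, blue), (Argo, Ned, gold), (Argo, Tai, red), (Beta, Gus, green), (Delta, Wes, blue), (Helix, Bo, grey), (Nova, Fay, gold)}.
Filtering on sname = Tai leaves {(Argo, Tai, black)}.
Union: {(Argo, Ivy, blue), (Argo, Ned, gold), (Argo, Tai, red), (Beta, Gus, green), (Delta, Wes, blue), (Helix, Bo, grey), (Nova, Fay, gold)} with {(Argo, Tai, black)} → {(Argo, Ivy, blue), (Argo, Ned, gold), (Argo, Tai, black), (Argo, Tai, red), (Beta, Gus, green), (Delta, Wes, blue), (Helix, Bo, grey), (Nova, Fay, gold)}
Keep only column(s) sname, pname (1 duplicate(s) eliminated): {(Bo, Helix), (Fay, Nova), (Gus, Beta), (Ivy, Argo), (Ned, Argo), (Tai, Argo), (Wes, Delta)}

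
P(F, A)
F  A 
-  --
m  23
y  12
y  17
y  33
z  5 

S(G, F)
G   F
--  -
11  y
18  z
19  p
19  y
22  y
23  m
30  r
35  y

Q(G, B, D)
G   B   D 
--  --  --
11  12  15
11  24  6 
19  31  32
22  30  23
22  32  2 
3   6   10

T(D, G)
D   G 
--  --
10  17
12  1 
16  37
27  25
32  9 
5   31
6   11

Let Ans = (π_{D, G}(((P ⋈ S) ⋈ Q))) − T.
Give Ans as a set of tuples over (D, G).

{(15, 11), (2, 22), (23, 22), (32, 19)}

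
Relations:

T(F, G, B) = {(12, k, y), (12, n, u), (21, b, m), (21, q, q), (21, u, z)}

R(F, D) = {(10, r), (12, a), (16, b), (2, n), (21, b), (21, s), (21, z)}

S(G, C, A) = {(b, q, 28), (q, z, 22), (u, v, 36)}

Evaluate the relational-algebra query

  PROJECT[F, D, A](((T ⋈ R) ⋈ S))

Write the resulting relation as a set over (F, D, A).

{(21, b, 22), (21, b, 28), (21, b, 36), (21, s, 22), (21, s, 28), (21, s, 36), (21, z, 22), (21, z, 28), (21, z, 36)}

T ⋈ R (natural join on F): {(12, k, y, a), (12, n, u, a), (21, b, m, b), (21, b, m, s), (21, b, m, z), (21, q, q, b), (21, q, q, s), (21, q, q, z), (21, u, z, b), (21, u, z, s), (21, u, z, z)}
(T ⋈ R) ⋈ S (natural join on G): {(21, b, m, b, q, 28), (21, b, m, s, q, 28), (21, b, m, z, q, 28), (21, q, q, b, z, 22), (21, q, q, s, z, 22), (21, q, q, z, z, 22), (21, u, z, b, v, 36), (21, u, z, s, v, 36), (21, u, z, z, v, 36)}
Keep only column(s) F, D, A: {(21, b, 22), (21, b, 28), (21, b, 36), (21, s, 22), (21, s, 28), (21, s, 36), (21, z, 22), (21, z, 28), (21, z, 36)}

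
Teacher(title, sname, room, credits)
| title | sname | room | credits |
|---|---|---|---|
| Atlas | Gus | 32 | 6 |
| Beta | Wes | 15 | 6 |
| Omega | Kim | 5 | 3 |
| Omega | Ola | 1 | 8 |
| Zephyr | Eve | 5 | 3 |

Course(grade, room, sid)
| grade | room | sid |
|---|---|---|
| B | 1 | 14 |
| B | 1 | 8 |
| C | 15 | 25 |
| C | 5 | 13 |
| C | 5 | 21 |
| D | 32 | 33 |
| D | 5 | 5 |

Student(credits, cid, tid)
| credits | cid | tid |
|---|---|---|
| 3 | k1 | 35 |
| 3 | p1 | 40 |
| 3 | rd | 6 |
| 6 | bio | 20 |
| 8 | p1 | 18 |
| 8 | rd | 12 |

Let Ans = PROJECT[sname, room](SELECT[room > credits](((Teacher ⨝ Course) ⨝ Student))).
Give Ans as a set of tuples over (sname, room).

{(Eve, 5), (Gus, 32), (Kim, 5), (Wes, 15)}

Natural join on room: {(Atlas, Gus, 32, 6, D, 33), (Beta, Wes, 15, 6, C, 25), (Omega, Kim, 5, 3, C, 13), (Omega, Kim, 5, 3, C, 21), (Omega, Kim, 5, 3, D, 5), (Omega, Ola, 1, 8, B, 14), (Omega, Ola, 1, 8, B, 8), (Zephyr, Eve, 5, 3, C, 13), (Zephyr, Eve, 5, 3, C, 21), (Zephyr, Eve, 5, 3, D, 5)}
Natural join on credits: {(Atlas, Gus, 32, 6, D, 33, bio, 20), (Beta, Wes, 15, 6, C, 25, bio, 20), (Omega, Kim, 5, 3, C, 13, k1, 35), (Omega, Kim, 5, 3, C, 13, p1, 40), (Omega, Kim, 5, 3, C, 13, rd, 6), (Omega, Kim, 5, 3, C, 21, k1, 35), (Omega, Kim, 5, 3, C, 21, p1, 40), (Omega, Kim, 5, 3, C, 21, rd, 6), (Omega, Kim, 5, 3, D, 5, k1, 35), (Omega, Kim, 5, 3, D, 5, p1, 40), (Omega, Kim, 5, 3, D, 5, rd, 6), (Omega, Ola, 1, 8, B, 14, p1, 18), (Omega, Ola, 1, 8, B, 14, rd, 12), (Omega, Ola, 1, 8, B, 8, p1, 18), (Omega, Ola, 1, 8, B, 8, rd, 12), (Zephyr, Eve, 5, 3, C, 13, k1, 35), (Zephyr, Eve, 5, 3, C, 13, p1, 40), (Zephyr, Eve, 5, 3, C, 13, rd, 6), (Zephyr, Eve, 5, 3, C, 21, k1, 35), (Zephyr, Eve, 5, 3, C, 21, p1, 40), (Zephyr, Eve, 5, 3, C, 21, rd, 6), (Zephyr, Eve, 5, 3, D, 5, k1, 35), (Zephyr, Eve, 5, 3, D, 5, p1, 40), (Zephyr, Eve, 5, 3, D, 5, rd, 6)}
σ[room > credits]: keep tuples satisfying room > credits → {(Atlas, Gus, 32, 6, D, 33, bio, 20), (Beta, Wes, 15, 6, C, 25, bio, 20), (Omega, Kim, 5, 3, C, 13, k1, 35), (Omega, Kim, 5, 3, C, 13, p1, 40), (Omega, Kim, 5, 3, C, 13, rd, 6), (Omega, Kim, 5, 3, C, 21, k1, 35), (Omega, Kim, 5, 3, C, 21, p1, 40), (Omega, Kim, 5, 3, C, 21, rd, 6), (Omega, Kim, 5, 3, D, 5, k1, 35), (Omega, Kim, 5, 3, D, 5, p1, 40), (Omega, Kim, 5, 3, D, 5, rd, 6), (Zephyr, Eve, 5, 3, C, 13, k1, 35), (Zephyr, Eve, 5, 3, C, 13, p1, 40), (Zephyr, Eve, 5, 3, C, 13, rd, 6), (Zephyr, Eve, 5, 3, C, 21, k1, 35), (Zephyr, Eve, 5, 3, C, 21, p1, 40), (Zephyr, Eve, 5, 3, C, 21, rd, 6), (Zephyr, Eve, 5, 3, D, 5, k1, 35), (Zephyr, Eve, 5, 3, D, 5, p1, 40), (Zephyr, Eve, 5, 3, D, 5, rd, 6)}
π_{sname, room} gives {(Eve, 5), (Gus, 32), (Kim, 5), (Wes, 15)} (16 duplicate(s) eliminated).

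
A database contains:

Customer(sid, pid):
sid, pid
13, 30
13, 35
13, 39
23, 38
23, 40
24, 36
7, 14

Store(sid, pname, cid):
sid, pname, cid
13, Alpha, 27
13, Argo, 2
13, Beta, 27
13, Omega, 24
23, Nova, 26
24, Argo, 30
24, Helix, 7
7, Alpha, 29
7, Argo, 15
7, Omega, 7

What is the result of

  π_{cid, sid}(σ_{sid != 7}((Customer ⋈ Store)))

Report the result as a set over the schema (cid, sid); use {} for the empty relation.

Joining Customer and Store on sid yields {(13, 30, Alpha, 27), (13, 30, Argo, 2), (13, 30, Beta, 27), (13, 30, Omega, 24), (13, 35, Alpha, 27), (13, 35, Argo, 2), (13, 35, Beta, 27), (13, 35, Omega, 24), (13, 39, Alpha, 27), (13, 39, Argo, 2), (13, 39, Beta, 27), (13, 39, Omega, 24), (23, 38, Nova, 26), (23, 40, Nova, 26), (24, 36, Argo, 30), (24, 36, Helix, 7), (7, 14, Alpha, 29), (7, 14, Argo, 15), (7, 14, Omega, 7)}.
Filtering on sid != 7 leaves {(13, 30, Alpha, 27), (13, 30, Argo, 2), (13, 30, Beta, 27), (13, 30, Omega, 24), (13, 35, Alpha, 27), (13, 35, Argo, 2), (13, 35, Beta, 27), (13, 35, Omega, 24), (13, 39, Alpha, 27), (13, 39, Argo, 2), (13, 39, Beta, 27), (13, 39, Omega, 24), (23, 38, Nova, 26), (23, 40, Nova, 26), (24, 36, Argo, 30), (24, 36, Helix, 7)}.
Keep only column(s) cid, sid (10 duplicate(s) eliminated): {(2, 13), (24, 13), (26, 23), (27, 13), (30, 24), (7, 24)}

{(2, 13), (24, 13), (26, 23), (27, 13), (30, 24), (7, 24)}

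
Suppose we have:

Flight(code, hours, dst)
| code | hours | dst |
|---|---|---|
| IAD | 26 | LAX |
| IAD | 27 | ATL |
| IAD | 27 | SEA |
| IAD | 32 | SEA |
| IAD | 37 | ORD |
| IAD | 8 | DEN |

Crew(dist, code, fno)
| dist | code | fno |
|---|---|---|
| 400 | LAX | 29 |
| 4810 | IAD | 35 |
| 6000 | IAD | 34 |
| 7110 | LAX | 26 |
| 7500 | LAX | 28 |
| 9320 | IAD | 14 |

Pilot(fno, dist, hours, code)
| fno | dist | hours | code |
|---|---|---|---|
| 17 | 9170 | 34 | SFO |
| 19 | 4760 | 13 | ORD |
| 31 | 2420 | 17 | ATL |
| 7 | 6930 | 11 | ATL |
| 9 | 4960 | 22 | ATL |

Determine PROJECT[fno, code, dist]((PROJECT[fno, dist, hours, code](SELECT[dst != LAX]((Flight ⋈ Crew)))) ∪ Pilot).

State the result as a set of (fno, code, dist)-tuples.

{(14, IAD, 9320), (17, SFO, 9170), (19, ORD, 4760), (31, ATL, 2420), (34, IAD, 6000), (35, IAD, 4810), (7, ATL, 6930), (9, ATL, 4960)}

Flight ⋈ Crew (natural join on code): {(IAD, 26, LAX, 4810, 35), (IAD, 26, LAX, 6000, 34), (IAD, 26, LAX, 9320, 14), (IAD, 27, ATL, 4810, 35), (IAD, 27, ATL, 6000, 34), (IAD, 27, ATL, 9320, 14), (IAD, 27, SEA, 4810, 35), (IAD, 27, SEA, 6000, 34), (IAD, 27, SEA, 9320, 14), (IAD, 32, SEA, 4810, 35), (IAD, 32, SEA, 6000, 34), (IAD, 32, SEA, 9320, 14), (IAD, 37, ORD, 4810, 35), (IAD, 37, ORD, 6000, 34), (IAD, 37, ORD, 9320, 14), (IAD, 8, DEN, 4810, 35), (IAD, 8, DEN, 6000, 34), (IAD, 8, DEN, 9320, 14)}
σ[dst != LAX]: keep tuples satisfying dst != LAX → {(IAD, 27, ATL, 4810, 35), (IAD, 27, ATL, 6000, 34), (IAD, 27, ATL, 9320, 14), (IAD, 27, SEA, 4810, 35), (IAD, 27, SEA, 6000, 34), (IAD, 27, SEA, 9320, 14), (IAD, 32, SEA, 4810, 35), (IAD, 32, SEA, 6000, 34), (IAD, 32, SEA, 9320, 14), (IAD, 37, ORD, 4810, 35), (IAD, 37, ORD, 6000, 34), (IAD, 37, ORD, 9320, 14), (IAD, 8, DEN, 4810, 35), (IAD, 8, DEN, 6000, 34), (IAD, 8, DEN, 9320, 14)}
Projecting to fno, dist, hours, code (3 duplicate(s) eliminated): {(14, 9320, 27, IAD), (14, 9320, 32, IAD), (14, 9320, 37, IAD), (14, 9320, 8, IAD), (34, 6000, 27, IAD), (34, 6000, 32, IAD), (34, 6000, 37, IAD), (34, 6000, 8, IAD), (35, 4810, 27, IAD), (35, 4810, 32, IAD), (35, 4810, 37, IAD), (35, 4810, 8, IAD)}
Set union of the two operands is {(14, 9320, 27, IAD), (14, 9320, 32, IAD), (14, 9320, 37, IAD), (14, 9320, 8, IAD), (17, 9170, 34, SFO), (19, 4760, 13, ORD), (31, 2420, 17, ATL), (34, 6000, 27, IAD), (34, 6000, 32, IAD), (34, 6000, 37, IAD), (34, 6000, 8, IAD), (35, 4810, 27, IAD), (35, 4810, 32, IAD), (35, 4810, 37, IAD), (35, 4810, 8, IAD), (7, 6930, 11, ATL), (9, 4960, 22, ATL)}.
Projecting to fno, code, dist (9 duplicate(s) eliminated): {(14, IAD, 9320), (17, SFO, 9170), (19, ORD, 4760), (31, ATL, 2420), (34, IAD, 6000), (35, IAD, 4810), (7, ATL, 6930), (9, ATL, 4960)}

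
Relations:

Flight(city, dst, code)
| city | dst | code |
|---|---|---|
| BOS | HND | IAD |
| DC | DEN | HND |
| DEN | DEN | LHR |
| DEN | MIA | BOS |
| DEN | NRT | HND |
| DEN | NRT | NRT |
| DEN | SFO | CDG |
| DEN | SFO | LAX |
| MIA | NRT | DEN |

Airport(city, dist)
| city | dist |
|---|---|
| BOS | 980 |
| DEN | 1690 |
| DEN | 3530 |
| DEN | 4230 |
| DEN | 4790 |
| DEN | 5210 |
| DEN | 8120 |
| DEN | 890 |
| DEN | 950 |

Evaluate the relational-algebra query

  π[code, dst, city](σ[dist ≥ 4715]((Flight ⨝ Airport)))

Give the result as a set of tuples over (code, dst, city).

{(BOS, MIA, DEN), (CDG, SFO, DEN), (HND, NRT, DEN), (LAX, SFO, DEN), (LHR, DEN, DEN), (NRT, NRT, DEN)}

Flight ⋈ Airport (natural join on city): {(BOS, HND, IAD, 980), (DEN, DEN, LHR, 1690), (DEN, DEN, LHR, 3530), (DEN, DEN, LHR, 4230), (DEN, DEN, LHR, 4790), (DEN, DEN, LHR, 5210), (DEN, DEN, LHR, 8120), (DEN, DEN, LHR, 890), (DEN, DEN, LHR, 950), (DEN, MIA, BOS, 1690), (DEN, MIA, BOS, 3530), (DEN, MIA, BOS, 4230), (DEN, MIA, BOS, 4790), (DEN, MIA, BOS, 5210), (DEN, MIA, BOS, 8120), (DEN, MIA, BOS, 890), (DEN, MIA, BOS, 950), (DEN, NRT, HND, 1690), (DEN, NRT, HND, 3530), (DEN, NRT, HND, 4230), (DEN, NRT, HND, 4790), (DEN, NRT, HND, 5210), (DEN, NRT, HND, 8120), (DEN, NRT, HND, 890), (DEN, NRT, HND, 950), (DEN, NRT, NRT, 1690), (DEN, NRT, NRT, 3530), (DEN, NRT, NRT, 4230), (DEN, NRT, NRT, 4790), (DEN, NRT, NRT, 5210), (DEN, NRT, NRT, 8120), (DEN, NRT, NRT, 890), (DEN, NRT, NRT, 950), (DEN, SFO, CDG, 1690), (DEN, SFO, CDG, 3530), (DEN, SFO, CDG, 4230), (DEN, SFO, CDG, 4790), (DEN, SFO, CDG, 5210), (DEN, SFO, CDG, 8120), (DEN, SFO, CDG, 890), (DEN, SFO, CDG, 950), (DEN, SFO, LAX, 1690), (DEN, SFO, LAX, 3530), (DEN, SFO, LAX, 4230), (DEN, SFO, LAX, 4790), (DEN, SFO, LAX, 5210), (DEN, SFO, LAX, 8120), (DEN, SFO, LAX, 890), (DEN, SFO, LAX, 950)}
Filtering on dist ≥ 4715 leaves {(DEN, DEN, LHR, 4790), (DEN, DEN, LHR, 5210), (DEN, DEN, LHR, 8120), (DEN, MIA, BOS, 4790), (DEN, MIA, BOS, 5210), (DEN, MIA, BOS, 8120), (DEN, NRT, HND, 4790), (DEN, NRT, HND, 5210), (DEN, NRT, HND, 8120), (DEN, NRT, NRT, 4790), (DEN, NRT, NRT, 5210), (DEN, NRT, NRT, 8120), (DEN, SFO, CDG, 4790), (DEN, SFO, CDG, 5210), (DEN, SFO, CDG, 8120), (DEN, SFO, LAX, 4790), (DEN, SFO, LAX, 5210), (DEN, SFO, LAX, 8120)}.
π[code, dst, city]: project onto (code, dst, city) (12 duplicate(s) eliminated) → {(BOS, MIA, DEN), (CDG, SFO, DEN), (HND, NRT, DEN), (LAX, SFO, DEN), (LHR, DEN, DEN), (NRT, NRT, DEN)}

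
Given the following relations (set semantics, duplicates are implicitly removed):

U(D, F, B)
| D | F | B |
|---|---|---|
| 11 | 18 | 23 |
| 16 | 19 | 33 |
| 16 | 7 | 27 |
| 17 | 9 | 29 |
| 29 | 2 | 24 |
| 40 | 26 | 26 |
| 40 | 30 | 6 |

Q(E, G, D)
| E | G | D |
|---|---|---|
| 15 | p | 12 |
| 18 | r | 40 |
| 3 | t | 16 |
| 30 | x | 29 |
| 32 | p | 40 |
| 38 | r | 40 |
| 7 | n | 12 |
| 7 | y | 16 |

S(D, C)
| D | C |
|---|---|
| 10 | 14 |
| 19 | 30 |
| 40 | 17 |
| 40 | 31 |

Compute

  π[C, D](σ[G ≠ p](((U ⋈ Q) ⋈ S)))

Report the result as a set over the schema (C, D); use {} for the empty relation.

Natural join on D: {(16, 19, 33, 3, t), (16, 19, 33, 7, y), (16, 7, 27, 3, t), (16, 7, 27, 7, y), (29, 2, 24, 30, x), (40, 26, 26, 18, r), (40, 26, 26, 32, p), (40, 26, 26, 38, r), (40, 30, 6, 18, r), (40, 30, 6, 32, p), (40, 30, 6, 38, r)}
Natural join on D: {(40, 26, 26, 18, r, 17), (40, 26, 26, 18, r, 31), (40, 26, 26, 32, p, 17), (40, 26, 26, 32, p, 31), (40, 26, 26, 38, r, 17), (40, 26, 26, 38, r, 31), (40, 30, 6, 18, r, 17), (40, 30, 6, 18, r, 31), (40, 30, 6, 32, p, 17), (40, 30, 6, 32, p, 31), (40, 30, 6, 38, r, 17), (40, 30, 6, 38, r, 31)}
Apply σ_{G ≠ p}; surviving tuples: {(40, 26, 26, 18, r, 17), (40, 26, 26, 18, r, 31), (40, 26, 26, 38, r, 17), (40, 26, 26, 38, r, 31), (40, 30, 6, 18, r, 17), (40, 30, 6, 18, r, 31), (40, 30, 6, 38, r, 17), (40, 30, 6, 38, r, 31)}
Keep only column(s) C, D (6 duplicate(s) eliminated): {(17, 40), (31, 40)}

{(17, 40), (31, 40)}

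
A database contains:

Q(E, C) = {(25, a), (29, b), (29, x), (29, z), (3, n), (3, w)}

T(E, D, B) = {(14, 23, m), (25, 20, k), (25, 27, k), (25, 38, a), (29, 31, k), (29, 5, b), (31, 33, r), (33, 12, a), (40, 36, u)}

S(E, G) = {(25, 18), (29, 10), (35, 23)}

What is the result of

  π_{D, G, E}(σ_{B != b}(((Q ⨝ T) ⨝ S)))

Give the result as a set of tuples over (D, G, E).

Joining Q and T on E yields {(25, a, 20, k), (25, a, 27, k), (25, a, 38, a), (29, b, 31, k), (29, b, 5, b), (29, x, 31, k), (29, x, 5, b), (29, z, 31, k), (29, z, 5, b)}.
Joining (Q ⨝ T) and S on E yields {(25, a, 20, k, 18), (25, a, 27, k, 18), (25, a, 38, a, 18), (29, b, 31, k, 10), (29, b, 5, b, 10), (29, x, 31, k, 10), (29, x, 5, b, 10), (29, z, 31, k, 10), (29, z, 5, b, 10)}.
Filtering on B != b leaves {(25, a, 20, k, 18), (25, a, 27, k, 18), (25, a, 38, a, 18), (29, b, 31, k, 10), (29, x, 31, k, 10), (29, z, 31, k, 10)}.
Keep only column(s) D, G, E (2 duplicate(s) eliminated): {(20, 18, 25), (27, 18, 25), (31, 10, 29), (38, 18, 25)}

{(20, 18, 25), (27, 18, 25), (31, 10, 29), (38, 18, 25)}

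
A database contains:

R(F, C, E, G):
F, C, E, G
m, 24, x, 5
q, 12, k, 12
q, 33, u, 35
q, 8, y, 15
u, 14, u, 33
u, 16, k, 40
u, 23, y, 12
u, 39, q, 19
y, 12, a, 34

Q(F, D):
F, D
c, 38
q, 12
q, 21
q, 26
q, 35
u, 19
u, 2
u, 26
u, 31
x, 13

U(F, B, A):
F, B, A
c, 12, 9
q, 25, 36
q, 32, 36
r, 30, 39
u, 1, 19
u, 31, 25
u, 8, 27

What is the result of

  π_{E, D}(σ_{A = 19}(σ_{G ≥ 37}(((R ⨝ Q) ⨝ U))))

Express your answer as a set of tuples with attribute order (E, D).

{(k, 19), (k, 2), (k, 26), (k, 31)}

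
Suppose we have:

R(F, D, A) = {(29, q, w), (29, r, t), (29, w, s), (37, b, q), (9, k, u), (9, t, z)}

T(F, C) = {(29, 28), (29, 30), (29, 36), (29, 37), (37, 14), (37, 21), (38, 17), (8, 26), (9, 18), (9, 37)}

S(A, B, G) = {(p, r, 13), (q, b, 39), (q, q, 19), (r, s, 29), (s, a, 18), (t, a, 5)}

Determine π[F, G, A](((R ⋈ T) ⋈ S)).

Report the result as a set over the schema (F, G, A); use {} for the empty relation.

{(29, 18, s), (29, 5, t), (37, 19, q), (37, 39, q)}

Natural join on F: {(29, q, w, 28), (29, q, w, 30), (29, q, w, 36), (29, q, w, 37), (29, r, t, 28), (29, r, t, 30), (29, r, t, 36), (29, r, t, 37), (29, w, s, 28), (29, w, s, 30), (29, w, s, 36), (29, w, s, 37), (37, b, q, 14), (37, b, q, 21), (9, k, u, 18), (9, k, u, 37), (9, t, z, 18), (9, t, z, 37)}
Natural join on A: {(29, r, t, 28, a, 5), (29, r, t, 30, a, 5), (29, r, t, 36, a, 5), (29, r, t, 37, a, 5), (29, w, s, 28, a, 18), (29, w, s, 30, a, 18), (29, w, s, 36, a, 18), (29, w, s, 37, a, 18), (37, b, q, 14, b, 39), (37, b, q, 14, q, 19), (37, b, q, 21, b, 39), (37, b, q, 21, q, 19)}
Keep only column(s) F, G, A (8 duplicate(s) eliminated): {(29, 18, s), (29, 5, t), (37, 19, q), (37, 39, q)}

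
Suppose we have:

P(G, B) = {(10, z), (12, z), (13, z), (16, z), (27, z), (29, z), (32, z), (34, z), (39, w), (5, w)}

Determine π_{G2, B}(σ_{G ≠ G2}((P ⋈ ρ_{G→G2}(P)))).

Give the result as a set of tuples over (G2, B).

ρ[G→G2]: schema becomes (G2, B); tuples unchanged.
P ⋈ ρ_{G→G2}(P) (natural join on B): {(10, z, 10), (10, z, 12), (10, z, 13), (10, z, 16), (10, z, 27), (10, z, 29), (10, z, 32), (10, z, 34), (12, z, 10), (12, z, 12), (12, z, 13), (12, z, 16), (12, z, 27), (12, z, 29), (12, z, 32), (12, z, 34), (13, z, 10), (13, z, 12), (13, z, 13), (13, z, 16), (13, z, 27), (13, z, 29), (13, z, 32), (13, z, 34), (16, z, 10), (16, z, 12), (16, z, 13), (16, z, 16), (16, z, 27), (16, z, 29), (16, z, 32), (16, z, 34), (27, z, 10), (27, z, 12), (27, z, 13), (27, z, 16), (27, z, 27), (27, z, 29), (27, z, 32), (27, z, 34), (29, z, 10), (29, z, 12), (29, z, 13), (29, z, 16), (29, z, 27), (29, z, 29), (29, z, 32), (29, z, 34), (32, z, 10), (32, z, 12), (32, z, 13), (32, z, 16), (32, z, 27), (32, z, 29), (32, z, 32), (32, z, 34), (34, z, 10), (34, z, 12), (34, z, 13), (34, z, 16), (34, z, 27), (34, z, 29), (34, z, 32), (34, z, 34), (39, w, 39), (39, w, 5), (5, w, 39), (5, w, 5)}
Filtering on G ≠ G2 leaves {(10, z, 12), (10, z, 13), (10, z, 16), (10, z, 27), (10, z, 29), (10, z, 32), (10, z, 34), (12, z, 10), (12, z, 13), (12, z, 16), (12, z, 27), (12, z, 29), (12, z, 32), (12, z, 34), (13, z, 10), (13, z, 12), (13, z, 16), (13, z, 27), (13, z, 29), (13, z, 32), (13, z, 34), (16, z, 10), (16, z, 12), (16, z, 13), (16, z, 27), (16, z, 29), (16, z, 32), (16, z, 34), (27, z, 10), (27, z, 12), (27, z, 13), (27, z, 16), (27, z, 29), (27, z, 32), (27, z, 34), (29, z, 10), (29, z, 12), (29, z, 13), (29, z, 16), (29, z, 27), (29, z, 32), (29, z, 34), (32, z, 10), (32, z, 12), (32, z, 13), (32, z, 16), (32, z, 27), (32, z, 29), (32, z, 34), (34, z, 10), (34, z, 12), (34, z, 13), (34, z, 16), (34, z, 27), (34, z, 29), (34, z, 32), (39, w, 5), (5, w, 39)}.
Keep only column(s) G2, B (48 duplicate(s) eliminated): {(10, z), (12, z), (13, z), (16, z), (27, z), (29, z), (32, z), (34, z), (39, w), (5, w)}

{(10, z), (12, z), (13, z), (16, z), (27, z), (29, z), (32, z), (34, z), (39, w), (5, w)}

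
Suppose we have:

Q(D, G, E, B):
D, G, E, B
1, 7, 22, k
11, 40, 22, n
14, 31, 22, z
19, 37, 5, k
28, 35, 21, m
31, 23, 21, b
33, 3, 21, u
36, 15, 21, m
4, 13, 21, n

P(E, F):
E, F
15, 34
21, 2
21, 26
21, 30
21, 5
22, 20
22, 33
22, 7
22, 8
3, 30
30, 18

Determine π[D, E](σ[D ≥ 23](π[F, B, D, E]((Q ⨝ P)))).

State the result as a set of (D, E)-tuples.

{(28, 21), (31, 21), (33, 21), (36, 21)}

Joining Q and P on E yields {(1, 7, 22, k, 20), (1, 7, 22, k, 33), (1, 7, 22, k, 7), (1, 7, 22, k, 8), (11, 40, 22, n, 20), (11, 40, 22, n, 33), (11, 40, 22, n, 7), (11, 40, 22, n, 8), (14, 31, 22, z, 20), (14, 31, 22, z, 33), (14, 31, 22, z, 7), (14, 31, 22, z, 8), (28, 35, 21, m, 2), (28, 35, 21, m, 26), (28, 35, 21, m, 30), (28, 35, 21, m, 5), (31, 23, 21, b, 2), (31, 23, 21, b, 26), (31, 23, 21, b, 30), (31, 23, 21, b, 5), (33, 3, 21, u, 2), (33, 3, 21, u, 26), (33, 3, 21, u, 30), (33, 3, 21, u, 5), (36, 15, 21, m, 2), (36, 15, 21, m, 26), (36, 15, 21, m, 30), (36, 15, 21, m, 5), (4, 13, 21, n, 2), (4, 13, 21, n, 26), (4, 13, 21, n, 30), (4, 13, 21, n, 5)}.
π[F, B, D, E]: project onto (F, B, D, E) → {(2, b, 31, 21), (2, m, 28, 21), (2, m, 36, 21), (2, n, 4, 21), (2, u, 33, 21), (20, k, 1, 22), (20, n, 11, 22), (20, z, 14, 22), (26, b, 31, 21), (26, m, 28, 21), (26, m, 36, 21), (26, n, 4, 21), (26, u, 33, 21), (30, b, 31, 21), (30, m, 28, 21), (30, m, 36, 21), (30, n, 4, 21), (30, u, 33, 21), (33, k, 1, 22), (33, n, 11, 22), (33, z, 14, 22), (5, b, 31, 21), (5, m, 28, 21), (5, m, 36, 21), (5, n, 4, 21), (5, u, 33, 21), (7, k, 1, 22), (7, n, 11, 22), (7, z, 14, 22), (8, k, 1, 22), (8, n, 11, 22), (8, z, 14, 22)}
Filtering on D ≥ 23 leaves {(2, b, 31, 21), (2, m, 28, 21), (2, m, 36, 21), (2, u, 33, 21), (26, b, 31, 21), (26, m, 28, 21), (26, m, 36, 21), (26, u, 33, 21), (30, b, 31, 21), (30, m, 28, 21), (30, m, 36, 21), (30, u, 33, 21), (5, b, 31, 21), (5, m, 28, 21), (5, m, 36, 21), (5, u, 33, 21)}.
π[D, E]: project onto (D, E) (12 duplicate(s) eliminated) → {(28, 21), (31, 21), (33, 21), (36, 21)}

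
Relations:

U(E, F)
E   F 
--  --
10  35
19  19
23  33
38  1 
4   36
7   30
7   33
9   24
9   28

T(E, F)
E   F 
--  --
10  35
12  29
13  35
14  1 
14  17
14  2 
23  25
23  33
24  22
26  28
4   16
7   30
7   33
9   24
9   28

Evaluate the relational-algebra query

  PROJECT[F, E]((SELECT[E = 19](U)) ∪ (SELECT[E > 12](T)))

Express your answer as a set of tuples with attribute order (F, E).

{(1, 14), (17, 14), (19, 19), (2, 14), (22, 24), (25, 23), (28, 26), (33, 23), (35, 13)}

Apply σ_{E = 19}; surviving tuples: {(19, 19)}
Apply σ_{E > 12}; surviving tuples: {(13, 35), (14, 1), (14, 17), (14, 2), (23, 25), (23, 33), (24, 22), (26, 28)}
Taking the union: {(13, 35), (14, 1), (14, 17), (14, 2), (19, 19), (23, 25), (23, 33), (24, 22), (26, 28)}
π[F, E]: project onto (F, E) → {(1, 14), (17, 14), (19, 19), (2, 14), (22, 24), (25, 23), (28, 26), (33, 23), (35, 13)}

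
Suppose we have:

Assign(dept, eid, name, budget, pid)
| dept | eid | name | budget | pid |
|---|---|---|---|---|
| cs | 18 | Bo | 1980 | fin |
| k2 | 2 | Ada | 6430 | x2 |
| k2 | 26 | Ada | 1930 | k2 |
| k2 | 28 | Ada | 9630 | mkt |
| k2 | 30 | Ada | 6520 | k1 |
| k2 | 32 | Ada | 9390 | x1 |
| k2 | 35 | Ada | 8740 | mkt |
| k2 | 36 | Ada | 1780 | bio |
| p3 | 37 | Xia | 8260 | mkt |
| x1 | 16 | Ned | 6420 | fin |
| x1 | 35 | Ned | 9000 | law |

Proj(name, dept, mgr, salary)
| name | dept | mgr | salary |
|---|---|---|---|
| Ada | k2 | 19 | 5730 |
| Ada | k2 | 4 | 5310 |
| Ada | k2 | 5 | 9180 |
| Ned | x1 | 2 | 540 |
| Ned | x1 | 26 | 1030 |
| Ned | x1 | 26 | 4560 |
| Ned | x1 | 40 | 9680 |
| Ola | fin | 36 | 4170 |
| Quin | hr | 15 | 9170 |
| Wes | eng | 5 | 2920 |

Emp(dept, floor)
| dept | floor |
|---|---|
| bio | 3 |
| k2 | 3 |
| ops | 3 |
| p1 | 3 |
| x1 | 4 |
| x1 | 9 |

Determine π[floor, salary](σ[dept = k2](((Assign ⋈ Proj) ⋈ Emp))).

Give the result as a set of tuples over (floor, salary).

{(3, 5310), (3, 5730), (3, 9180)}

Natural join on dept, name: {(k2, 2, Ada, 6430, x2, 19, 5730), (k2, 2, Ada, 6430, x2, 4, 5310), (k2, 2, Ada, 6430, x2, 5, 9180), (k2, 26, Ada, 1930, k2, 19, 5730), (k2, 26, Ada, 1930, k2, 4, 5310), (k2, 26, Ada, 1930, k2, 5, 9180), (k2, 28, Ada, 9630, mkt, 19, 5730), (k2, 28, Ada, 9630, mkt, 4, 5310), (k2, 28, Ada, 9630, mkt, 5, 9180), (k2, 30, Ada, 6520, k1, 19, 5730), (k2, 30, Ada, 6520, k1, 4, 5310), (k2, 30, Ada, 6520, k1, 5, 9180), (k2, 32, Ada, 9390, x1, 19, 5730), (k2, 32, Ada, 9390, x1, 4, 5310), (k2, 32, Ada, 9390, x1, 5, 9180), (k2, 35, Ada, 8740, mkt, 19, 5730), (k2, 35, Ada, 8740, mkt, 4, 5310), (k2, 35, Ada, 8740, mkt, 5, 9180), (k2, 36, Ada, 1780, bio, 19, 5730), (k2, 36, Ada, 1780, bio, 4, 5310), (k2, 36, Ada, 1780, bio, 5, 9180), (x1, 16, Ned, 6420, fin, 2, 540), (x1, 16, Ned, 6420, fin, 26, 1030), (x1, 16, Ned, 6420, fin, 26, 4560), (x1, 16, Ned, 6420, fin, 40, 9680), (x1, 35, Ned, 9000, law, 2, 540), (x1, 35, Ned, 9000, law, 26, 1030), (x1, 35, Ned, 9000, law, 26, 4560), (x1, 35, Ned, 9000, law, 40, 9680)}
Natural join on dept: {(k2, 2, Ada, 6430, x2, 19, 5730, 3), (k2, 2, Ada, 6430, x2, 4, 5310, 3), (k2, 2, Ada, 6430, x2, 5, 9180, 3), (k2, 26, Ada, 1930, k2, 19, 5730, 3), (k2, 26, Ada, 1930, k2, 4, 5310, 3), (k2, 26, Ada, 1930, k2, 5, 9180, 3), (k2, 28, Ada, 9630, mkt, 19, 5730, 3), (k2, 28, Ada, 9630, mkt, 4, 5310, 3), (k2, 28, Ada, 9630, mkt, 5, 9180, 3), (k2, 30, Ada, 6520, k1, 19, 5730, 3), (k2, 30, Ada, 6520, k1, 4, 5310, 3), (k2, 30, Ada, 6520, k1, 5, 9180, 3), (k2, 32, Ada, 9390, x1, 19, 5730, 3), (k2, 32, Ada, 9390, x1, 4, 5310, 3), (k2, 32, Ada, 9390, x1, 5, 9180, 3), (k2, 35, Ada, 8740, mkt, 19, 5730, 3), (k2, 35, Ada, 8740, mkt, 4, 5310, 3), (k2, 35, Ada, 8740, mkt, 5, 9180, 3), (k2, 36, Ada, 1780, bio, 19, 5730, 3), (k2, 36, Ada, 1780, bio, 4, 5310, 3), (k2, 36, Ada, 1780, bio, 5, 9180, 3), (x1, 16, Ned, 6420, fin, 2, 540, 4), (x1, 16, Ned, 6420, fin, 2, 540, 9), (x1, 16, Ned, 6420, fin, 26, 1030, 4), (x1, 16, Ned, 6420, fin, 26, 1030, 9), (x1, 16, Ned, 6420, fin, 26, 4560, 4), (x1, 16, Ned, 6420, fin, 26, 4560, 9), (x1, 16, Ned, 6420, fin, 40, 9680, 4), (x1, 16, Ned, 6420, fin, 40, 9680, 9), (x1, 35, Ned, 9000, law, 2, 540, 4), (x1, 35, Ned, 9000, law, 2, 540, 9), (x1, 35, Ned, 9000, law, 26, 1030, 4), (x1, 35, Ned, 9000, law, 26, 1030, 9), (x1, 35, Ned, 9000, law, 26, 4560, 4), (x1, 35, Ned, 9000, law, 26, 4560, 9), (x1, 35, Ned, 9000, law, 40, 9680, 4), (x1, 35, Ned, 9000, law, 40, 9680, 9)}
Apply σ_{dept = k2}; surviving tuples: {(k2, 2, Ada, 6430, x2, 19, 5730, 3), (k2, 2, Ada, 6430, x2, 4, 5310, 3), (k2, 2, Ada, 6430, x2, 5, 9180, 3), (k2, 26, Ada, 1930, k2, 19, 5730, 3), (k2, 26, Ada, 1930, k2, 4, 5310, 3), (k2, 26, Ada, 1930, k2, 5, 9180, 3), (k2, 28, Ada, 9630, mkt, 19, 5730, 3), (k2, 28, Ada, 9630, mkt, 4, 5310, 3), (k2, 28, Ada, 9630, mkt, 5, 9180, 3), (k2, 30, Ada, 6520, k1, 19, 5730, 3), (k2, 30, Ada, 6520, k1, 4, 5310, 3), (k2, 30, Ada, 6520, k1, 5, 9180, 3), (k2, 32, Ada, 9390, x1, 19, 5730, 3), (k2, 32, Ada, 9390, x1, 4, 5310, 3), (k2, 32, Ada, 9390, x1, 5, 9180, 3), (k2, 35, Ada, 8740, mkt, 19, 5730, 3), (k2, 35, Ada, 8740, mkt, 4, 5310, 3), (k2, 35, Ada, 8740, mkt, 5, 9180, 3), (k2, 36, Ada, 1780, bio, 19, 5730, 3), (k2, 36, Ada, 1780, bio, 4, 5310, 3), (k2, 36, Ada, 1780, bio, 5, 9180, 3)}
Keep only column(s) floor, salary (18 duplicate(s) eliminated): {(3, 5310), (3, 5730), (3, 9180)}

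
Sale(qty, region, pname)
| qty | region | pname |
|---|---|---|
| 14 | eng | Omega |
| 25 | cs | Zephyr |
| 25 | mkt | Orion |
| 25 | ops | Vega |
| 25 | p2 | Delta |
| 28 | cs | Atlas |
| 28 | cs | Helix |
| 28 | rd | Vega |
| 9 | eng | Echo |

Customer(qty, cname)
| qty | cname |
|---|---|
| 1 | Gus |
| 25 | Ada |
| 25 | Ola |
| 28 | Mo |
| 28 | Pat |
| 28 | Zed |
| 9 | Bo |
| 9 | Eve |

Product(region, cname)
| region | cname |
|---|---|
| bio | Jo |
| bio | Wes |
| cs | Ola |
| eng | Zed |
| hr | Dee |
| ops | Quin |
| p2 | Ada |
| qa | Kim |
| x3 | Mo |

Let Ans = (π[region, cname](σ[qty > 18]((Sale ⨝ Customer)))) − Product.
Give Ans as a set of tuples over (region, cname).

{(cs, Ada), (cs, Mo), (cs, Pat), (cs, Zed), (mkt, Ada), (mkt, Ola), (ops, Ada), (ops, Ola), (p2, Ola), (rd, Mo), (rd, Pat), (rd, Zed)}

Natural join on qty: {(25, cs, Zephyr, Ada), (25, cs, Zephyr, Ola), (25, mkt, Orion, Ada), (25, mkt, Orion, Ola), (25, ops, Vega, Ada), (25, ops, Vega, Ola), (25, p2, Delta, Ada), (25, p2, Delta, Ola), (28, cs, Atlas, Mo), (28, cs, Atlas, Pat), (28, cs, Atlas, Zed), (28, cs, Helix, Mo), (28, cs, Helix, Pat), (28, cs, Helix, Zed), (28, rd, Vega, Mo), (28, rd, Vega, Pat), (28, rd, Vega, Zed), (9, eng, Echo, Bo), (9, eng, Echo, Eve)}
Apply σ_{qty > 18}; surviving tuples: {(25, cs, Zephyr, Ada), (25, cs, Zephyr, Ola), (25, mkt, Orion, Ada), (25, mkt, Orion, Ola), (25, ops, Vega, Ada), (25, ops, Vega, Ola), (25, p2, Delta, Ada), (25, p2, Delta, Ola), (28, cs, Atlas, Mo), (28, cs, Atlas, Pat), (28, cs, Atlas, Zed), (28, cs, Helix, Mo), (28, cs, Helix, Pat), (28, cs, Helix, Zed), (28, rd, Vega, Mo), (28, rd, Vega, Pat), (28, rd, Vega, Zed)}
π_{region, cname} gives {(cs, Ada), (cs, Mo), (cs, Ola), (cs, Pat), (cs, Zed), (mkt, Ada), (mkt, Ola), (ops, Ada), (ops, Ola), (p2, Ada), (p2, Ola), (rd, Mo), (rd, Pat), (rd, Zed)} (3 duplicate(s) eliminated).
Set difference of the two operands is {(cs, Ada), (cs, Mo), (cs, Pat), (cs, Zed), (mkt, Ada), (mkt, Ola), (ops, Ada), (ops, Ola), (p2, Ola), (rd, Mo), (rd, Pat), (rd, Zed)}.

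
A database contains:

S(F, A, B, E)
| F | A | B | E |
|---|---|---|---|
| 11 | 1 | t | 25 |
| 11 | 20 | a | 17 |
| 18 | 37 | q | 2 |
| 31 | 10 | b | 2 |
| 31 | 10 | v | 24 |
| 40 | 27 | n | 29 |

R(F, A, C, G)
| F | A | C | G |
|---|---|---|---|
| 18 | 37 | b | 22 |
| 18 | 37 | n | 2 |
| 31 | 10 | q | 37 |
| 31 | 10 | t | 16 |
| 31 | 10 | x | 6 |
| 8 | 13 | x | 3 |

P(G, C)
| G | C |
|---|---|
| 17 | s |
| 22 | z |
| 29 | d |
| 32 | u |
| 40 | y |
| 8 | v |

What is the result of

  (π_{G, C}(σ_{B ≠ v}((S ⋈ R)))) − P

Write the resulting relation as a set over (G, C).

{(16, t), (2, n), (22, b), (37, q), (6, x)}

Natural join on F, A: {(18, 37, q, 2, b, 22), (18, 37, q, 2, n, 2), (31, 10, b, 2, q, 37), (31, 10, b, 2, t, 16), (31, 10, b, 2, x, 6), (31, 10, v, 24, q, 37), (31, 10, v, 24, t, 16), (31, 10, v, 24, x, 6)}
σ[B ≠ v]: keep tuples satisfying B ≠ v → {(18, 37, q, 2, b, 22), (18, 37, q, 2, n, 2), (31, 10, b, 2, q, 37), (31, 10, b, 2, t, 16), (31, 10, b, 2, x, 6)}
π[G, C]: project onto (G, C) → {(16, t), (2, n), (22, b), (37, q), (6, x)}
Taking the difference: {(16, t), (2, n), (22, b), (37, q), (6, x)}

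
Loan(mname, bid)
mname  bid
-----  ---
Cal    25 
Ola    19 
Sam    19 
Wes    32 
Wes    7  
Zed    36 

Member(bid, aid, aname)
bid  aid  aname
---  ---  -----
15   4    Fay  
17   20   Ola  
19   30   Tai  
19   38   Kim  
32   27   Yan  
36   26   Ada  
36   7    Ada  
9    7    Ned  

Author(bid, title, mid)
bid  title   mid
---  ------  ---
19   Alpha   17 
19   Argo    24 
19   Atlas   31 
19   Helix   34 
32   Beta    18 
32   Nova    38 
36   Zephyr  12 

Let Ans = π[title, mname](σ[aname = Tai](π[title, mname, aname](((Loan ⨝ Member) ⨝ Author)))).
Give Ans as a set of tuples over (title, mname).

Natural join on bid: {(Ola, 19, 30, Tai), (Ola, 19, 38, Kim), (Sam, 19, 30, Tai), (Sam, 19, 38, Kim), (Wes, 32, 27, Yan), (Zed, 36, 26, Ada), (Zed, 36, 7, Ada)}
Natural join on bid: {(Ola, 19, 30, Tai, Alpha, 17), (Ola, 19, 30, Tai, Argo, 24), (Ola, 19, 30, Tai, Atlas, 31), (Ola, 19, 30, Tai, Helix, 34), (Ola, 19, 38, Kim, Alpha, 17), (Ola, 19, 38, Kim, Argo, 24), (Ola, 19, 38, Kim, Atlas, 31), (Ola, 19, 38, Kim, Helix, 34), (Sam, 19, 30, Tai, Alpha, 17), (Sam, 19, 30, Tai, Argo, 24), (Sam, 19, 30, Tai, Atlas, 31), (Sam, 19, 30, Tai, Helix, 34), (Sam, 19, 38, Kim, Alpha, 17), (Sam, 19, 38, Kim, Argo, 24), (Sam, 19, 38, Kim, Atlas, 31), (Sam, 19, 38, Kim, Helix, 34), (Wes, 32, 27, Yan, Beta, 18), (Wes, 32, 27, Yan, Nova, 38), (Zed, 36, 26, Ada, Zephyr, 12), (Zed, 36, 7, Ada, Zephyr, 12)}
π[title, mname, aname]: project onto (title, mname, aname) (1 duplicate(s) eliminated) → {(Alpha, Ola, Kim), (Alpha, Ola, Tai), (Alpha, Sam, Kim), (Alpha, Sam, Tai), (Argo, Ola, Kim), (Argo, Ola, Tai), (Argo, Sam, Kim), (Argo, Sam, Tai), (Atlas, Ola, Kim), (Atlas, Ola, Tai), (Atlas, Sam, Kim), (Atlas, Sam, Tai), (Beta, Wes, Yan), (Helix, Ola, Kim), (Helix, Ola, Tai), (Helix, Sam, Kim), (Helix, Sam, Tai), (Nova, Wes, Yan), (Zephyr, Zed, Ada)}
Filtering on aname = Tai leaves {(Alpha, Ola, Tai), (Alpha, Sam, Tai), (Argo, Ola, Tai), (Argo, Sam, Tai), (Atlas, Ola, Tai), (Atlas, Sam, Tai), (Helix, Ola, Tai), (Helix, Sam, Tai)}.
π[title, mname]: project onto (title, mname) → {(Alpha, Ola), (Alpha, Sam), (Argo, Ola), (Argo, Sam), (Atlas, Ola), (Atlas, Sam), (Helix, Ola), (Helix, Sam)}

{(Alpha, Ola), (Alpha, Sam), (Argo, Ola), (Argo, Sam), (Atlas, Ola), (Atlas, Sam), (Helix, Ola), (Helix, Sam)}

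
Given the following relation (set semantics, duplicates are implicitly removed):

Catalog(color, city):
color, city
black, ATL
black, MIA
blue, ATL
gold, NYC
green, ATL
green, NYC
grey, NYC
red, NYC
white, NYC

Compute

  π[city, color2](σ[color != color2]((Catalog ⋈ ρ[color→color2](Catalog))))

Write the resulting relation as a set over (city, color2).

ρ[color→color2]: schema becomes (color2, city); tuples unchanged.
Catalog ⋈ ρ[color→color2](Catalog) (natural join on city): {(black, ATL, black), (black, ATL, blue), (black, ATL, green), (black, MIA, black), (blue, ATL, black), (blue, ATL, blue), (blue, ATL, green), (gold, NYC, gold), (gold, NYC, green), (gold, NYC, grey), (gold, NYC, red), (gold, NYC, white), (green, ATL, black), (green, ATL, blue), (green, ATL, green), (green, NYC, gold), (green, NYC, green), (green, NYC, grey), (green, NYC, red), (green, NYC, white), (grey, NYC, gold), (grey, NYC, green), (grey, NYC, grey), (grey, NYC, red), (grey, NYC, white), (red, NYC, gold), (red, NYC, green), (red, NYC, grey), (red, NYC, red), (red, NYC, white), (white, NYC, gold), (white, NYC, green), (white, NYC, grey), (white, NYC, red), (white, NYC, white)}
σ[color != color2]: keep tuples satisfying color != color2 → {(black, ATL, blue), (black, ATL, green), (blue, ATL, black), (blue, ATL, green), (gold, NYC, green), (gold, NYC, grey), (gold, NYC, red), (gold, NYC, white), (green, ATL, black), (green, ATL, blue), (green, NYC, gold), (green, NYC, grey), (green, NYC, red), (green, NYC, white), (grey, NYC, gold), (grey, NYC, green), (grey, NYC, red), (grey, NYC, white), (red, NYC, gold), (red, NYC, green), (red, NYC, grey), (red, NYC, white), (white, NYC, gold), (white, NYC, green), (white, NYC, grey), (white, NYC, red)}
π[city, color2]: project onto (city, color2) (18 duplicate(s) eliminated) → {(ATL, black), (ATL, blue), (ATL, green), (NYC, gold), (NYC, green), (NYC, grey), (NYC, red), (NYC, white)}

{(ATL, black), (ATL, blue), (ATL, green), (NYC, gold), (NYC, green), (NYC, grey), (NYC, red), (NYC, white)}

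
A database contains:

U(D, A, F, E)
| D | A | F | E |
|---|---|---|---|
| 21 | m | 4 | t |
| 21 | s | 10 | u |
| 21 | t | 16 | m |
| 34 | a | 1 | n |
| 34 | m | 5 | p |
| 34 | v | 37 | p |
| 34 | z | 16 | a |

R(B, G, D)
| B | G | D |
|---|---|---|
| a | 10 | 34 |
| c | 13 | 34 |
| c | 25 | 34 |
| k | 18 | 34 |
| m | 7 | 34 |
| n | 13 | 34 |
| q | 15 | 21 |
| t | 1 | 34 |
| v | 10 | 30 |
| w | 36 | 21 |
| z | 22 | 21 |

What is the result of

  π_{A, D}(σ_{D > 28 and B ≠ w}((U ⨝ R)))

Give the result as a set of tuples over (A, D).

Joining U and R on D yields {(21, m, 4, t, q, 15), (21, m, 4, t, w, 36), (21, m, 4, t, z, 22), (21, s, 10, u, q, 15), (21, s, 10, u, w, 36), (21, s, 10, u, z, 22), (21, t, 16, m, q, 15), (21, t, 16, m, w, 36), (21, t, 16, m, z, 22), (34, a, 1, n, a, 10), (34, a, 1, n, c, 13), (34, a, 1, n, c, 25), (34, a, 1, n, k, 18), (34, a, 1, n, m, 7), (34, a, 1, n, n, 13), (34, a, 1, n, t, 1), (34, m, 5, p, a, 10), (34, m, 5, p, c, 13), (34, m, 5, p, c, 25), (34, m, 5, p, k, 18), (34, m, 5, p, m, 7), (34, m, 5, p, n, 13), (34, m, 5, p, t, 1), (34, v, 37, p, a, 10), (34, v, 37, p, c, 13), (34, v, 37, p, c, 25), (34, v, 37, p, k, 18), (34, v, 37, p, m, 7), (34, v, 37, p, n, 13), (34, v, 37, p, t, 1), (34, z, 16, a, a, 10), (34, z, 16, a, c, 13), (34, z, 16, a, c, 25), (34, z, 16, a, k, 18), (34, z, 16, a, m, 7), (34, z, 16, a, n, 13), (34, z, 16, a, t, 1)}.
Apply σ_{D > 28 and B ≠ w}; surviving tuples: {(34, a, 1, n, a, 10), (34, a, 1, n, c, 13), (34, a, 1, n, c, 25), (34, a, 1, n, k, 18), (34, a, 1, n, m, 7), (34, a, 1, n, n, 13), (34, a, 1, n, t, 1), (34, m, 5, p, a, 10), (34, m, 5, p, c, 13), (34, m, 5, p, c, 25), (34, m, 5, p, k, 18), (34, m, 5, p, m, 7), (34, m, 5, p, n, 13), (34, m, 5, p, t, 1), (34, v, 37, p, a, 10), (34, v, 37, p, c, 13), (34, v, 37, p, c, 25), (34, v, 37, p, k, 18), (34, v, 37, p, m, 7), (34, v, 37, p, n, 13), (34, v, 37, p, t, 1), (34, z, 16, a, a, 10), (34, z, 16, a, c, 13), (34, z, 16, a, c, 25), (34, z, 16, a, k, 18), (34, z, 16, a, m, 7), (34, z, 16, a, n, 13), (34, z, 16, a, t, 1)}
Projecting to A, D (24 duplicate(s) eliminated): {(a, 34), (m, 34), (v, 34), (z, 34)}

{(a, 34), (m, 34), (v, 34), (z, 34)}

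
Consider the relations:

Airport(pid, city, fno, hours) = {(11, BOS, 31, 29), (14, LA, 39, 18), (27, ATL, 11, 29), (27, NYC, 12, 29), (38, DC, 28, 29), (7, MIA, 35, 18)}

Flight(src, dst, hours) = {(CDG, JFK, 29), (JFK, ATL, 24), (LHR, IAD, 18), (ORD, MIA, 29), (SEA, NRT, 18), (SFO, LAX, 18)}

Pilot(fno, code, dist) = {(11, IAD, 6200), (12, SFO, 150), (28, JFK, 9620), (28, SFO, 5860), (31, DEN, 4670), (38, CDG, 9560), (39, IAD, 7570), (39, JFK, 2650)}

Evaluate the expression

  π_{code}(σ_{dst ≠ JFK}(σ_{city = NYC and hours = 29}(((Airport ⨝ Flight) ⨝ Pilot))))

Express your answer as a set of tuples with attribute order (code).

Joining Airport and Flight on hours yields {(11, BOS, 31, 29, CDG, JFK), (11, BOS, 31, 29, ORD, MIA), (14, LA, 39, 18, LHR, IAD), (14, LA, 39, 18, SEA, NRT), (14, LA, 39, 18, SFO, LAX), (27, ATL, 11, 29, CDG, JFK), (27, ATL, 11, 29, ORD, MIA), (27, NYC, 12, 29, CDG, JFK), (27, NYC, 12, 29, ORD, MIA), (38, DC, 28, 29, CDG, JFK), (38, DC, 28, 29, ORD, MIA), (7, MIA, 35, 18, LHR, IAD), (7, MIA, 35, 18, SEA, NRT), (7, MIA, 35, 18, SFO, LAX)}.
Joining (Airport ⨝ Flight) and Pilot on fno yields {(11, BOS, 31, 29, CDG, JFK, DEN, 4670), (11, BOS, 31, 29, ORD, MIA, DEN, 4670), (14, LA, 39, 18, LHR, IAD, IAD, 7570), (14, LA, 39, 18, LHR, IAD, JFK, 2650), (14, LA, 39, 18, SEA, NRT, IAD, 7570), (14, LA, 39, 18, SEA, NRT, JFK, 2650), (14, LA, 39, 18, SFO, LAX, IAD, 7570), (14, LA, 39, 18, SFO, LAX, JFK, 2650), (27, ATL, 11, 29, CDG, JFK, IAD, 6200), (27, ATL, 11, 29, ORD, MIA, IAD, 6200), (27, NYC, 12, 29, CDG, JFK, SFO, 150), (27, NYC, 12, 29, ORD, MIA, SFO, 150), (38, DC, 28, 29, CDG, JFK, JFK, 9620), (38, DC, 28, 29, CDG, JFK, SFO, 5860), (38, DC, 28, 29, ORD, MIA, JFK, 9620), (38, DC, 28, 29, ORD, MIA, SFO, 5860)}.
σ[city = NYC and hours = 29]: keep tuples satisfying city = NYC and hours = 29 → {(27, NYC, 12, 29, CDG, JFK, SFO, 150), (27, NYC, 12, 29, ORD, MIA, SFO, 150)}
σ[dst ≠ JFK]: keep tuples satisfying dst ≠ JFK → {(27, NYC, 12, 29, ORD, MIA, SFO, 150)}
π_{code} gives {SFO}.

{SFO}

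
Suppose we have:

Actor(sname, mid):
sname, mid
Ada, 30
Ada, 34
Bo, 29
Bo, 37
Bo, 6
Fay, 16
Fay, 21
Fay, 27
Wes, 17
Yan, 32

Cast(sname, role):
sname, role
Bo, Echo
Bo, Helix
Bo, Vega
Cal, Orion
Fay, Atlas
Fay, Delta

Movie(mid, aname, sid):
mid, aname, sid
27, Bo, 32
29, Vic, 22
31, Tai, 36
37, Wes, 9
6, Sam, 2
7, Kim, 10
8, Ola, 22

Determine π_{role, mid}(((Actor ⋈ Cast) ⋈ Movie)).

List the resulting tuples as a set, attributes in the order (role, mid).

{(Atlas, 27), (Delta, 27), (Echo, 29), (Echo, 37), (Echo, 6), (Helix, 29), (Helix, 37), (Helix, 6), (Vega, 29), (Vega, 37), (Vega, 6)}

Joining Actor and Cast on sname yields {(Bo, 29, Echo), (Bo, 29, Helix), (Bo, 29, Vega), (Bo, 37, Echo), (Bo, 37, Helix), (Bo, 37, Vega), (Bo, 6, Echo), (Bo, 6, Helix), (Bo, 6, Vega), (Fay, 16, Atlas), (Fay, 16, Delta), (Fay, 21, Atlas), (Fay, 21, Delta), (Fay, 27, Atlas), (Fay, 27, Delta)}.
Joining (Actor ⋈ Cast) and Movie on mid yields {(Bo, 29, Echo, Vic, 22), (Bo, 29, Helix, Vic, 22), (Bo, 29, Vega, Vic, 22), (Bo, 37, Echo, Wes, 9), (Bo, 37, Helix, Wes, 9), (Bo, 37, Vega, Wes, 9), (Bo, 6, Echo, Sam, 2), (Bo, 6, Helix, Sam, 2), (Bo, 6, Vega, Sam, 2), (Fay, 27, Atlas, Bo, 32), (Fay, 27, Delta, Bo, 32)}.
π[role, mid]: project onto (role, mid) → {(Atlas, 27), (Delta, 27), (Echo, 29), (Echo, 37), (Echo, 6), (Helix, 29), (Helix, 37), (Helix, 6), (Vega, 29), (Vega, 37), (Vega, 6)}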